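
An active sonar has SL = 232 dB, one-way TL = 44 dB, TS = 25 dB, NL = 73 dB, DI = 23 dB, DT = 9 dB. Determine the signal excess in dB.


SE = SL - 2*TL + TS - NL + DI - DT = 232 - 2*44 + (25) - 73 + 23 - 9 = 110

110 dB


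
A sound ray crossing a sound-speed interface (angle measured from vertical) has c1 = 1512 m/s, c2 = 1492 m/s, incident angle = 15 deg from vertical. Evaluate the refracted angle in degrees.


14.8 deg


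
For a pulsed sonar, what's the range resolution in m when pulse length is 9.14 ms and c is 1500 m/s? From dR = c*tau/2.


dR = c*tau/2 = 1500 * 9.14e-3 / 2 = 6.855

6.855 m


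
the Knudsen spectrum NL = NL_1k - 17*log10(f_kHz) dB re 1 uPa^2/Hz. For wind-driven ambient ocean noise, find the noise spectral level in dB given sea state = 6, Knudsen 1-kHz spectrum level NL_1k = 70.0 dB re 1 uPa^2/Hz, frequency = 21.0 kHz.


NL = NL_1k - 17*log10(f_kHz) = 70.0 - 17*log10(21.0) = 70.0 - (22.48) = 47.52

47.52 dB


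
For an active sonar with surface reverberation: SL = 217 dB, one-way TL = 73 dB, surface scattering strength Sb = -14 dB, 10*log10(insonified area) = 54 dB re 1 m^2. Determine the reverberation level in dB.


RL = SL - 2*TL + Sb + 10*log10(A) = 217 - 2*73 + (-14) + 54 = 111

111 dB


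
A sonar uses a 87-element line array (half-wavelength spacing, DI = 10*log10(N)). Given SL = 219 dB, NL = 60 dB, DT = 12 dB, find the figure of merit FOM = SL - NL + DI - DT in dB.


166.4 dB


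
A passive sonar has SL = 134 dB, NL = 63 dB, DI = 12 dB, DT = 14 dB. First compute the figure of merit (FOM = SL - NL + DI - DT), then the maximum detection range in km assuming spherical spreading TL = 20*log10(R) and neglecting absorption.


Step 1: FOM = SL - NL + DI - DT = 134 - 63 + 12 - 14 = 69 dB
Step 2: at max range FOM = TL = 20*log10(R), so R = 10^(69/20) = 2818.38 m = 2.82 km

2.82 km


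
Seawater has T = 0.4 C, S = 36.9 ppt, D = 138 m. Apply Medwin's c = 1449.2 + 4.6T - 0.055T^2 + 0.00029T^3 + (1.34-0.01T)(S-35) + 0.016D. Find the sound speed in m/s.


c = 1449.2 + 4.6*0.4 - 0.055*0.4^2 + 0.00029*0.4^3 + (1.34 - 0.01*0.4)*(36.9 - 35) + 0.016*138 = 1455.78

1455.78 m/s


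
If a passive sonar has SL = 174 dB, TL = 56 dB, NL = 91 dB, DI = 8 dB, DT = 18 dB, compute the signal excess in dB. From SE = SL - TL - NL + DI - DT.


SE = SL - TL - NL + DI - DT = 174 - 56 - 91 + 8 - 18 = 17

17 dB


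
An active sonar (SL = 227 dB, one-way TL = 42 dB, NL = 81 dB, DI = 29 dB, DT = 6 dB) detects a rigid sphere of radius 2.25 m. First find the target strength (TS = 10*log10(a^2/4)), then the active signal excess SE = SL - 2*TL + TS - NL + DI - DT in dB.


Step 1: TS = 10*log10(2.25^2/4) = 1.02 dB
Step 2: SE = SL - 2*TL + TS - NL + DI - DT = 227 - 2*42 + (1.02) - 81 + 29 - 6 = 86.02

86.02 dB


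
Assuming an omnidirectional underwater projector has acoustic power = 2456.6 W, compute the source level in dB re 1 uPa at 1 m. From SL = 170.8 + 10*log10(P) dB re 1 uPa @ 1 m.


SL = 170.8 + 10*log10(2456.6) = 170.8 + 33.9 = 204.7

204.7 dB


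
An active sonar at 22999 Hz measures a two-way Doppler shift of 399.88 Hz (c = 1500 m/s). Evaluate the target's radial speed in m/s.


From fd = 2*f*v/c, v = c*fd/(2*f) = 1500 * 399.88 / (2*22999) = 13.04

13.04 m/s


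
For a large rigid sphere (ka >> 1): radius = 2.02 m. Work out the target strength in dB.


TS = 10*log10(2.02^2 / 4) = 10*log10(1.0201) = 0.09

0.09 dB


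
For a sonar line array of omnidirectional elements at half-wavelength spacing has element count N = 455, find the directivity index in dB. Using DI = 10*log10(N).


DI = 10*log10(455) = 26.58

26.58 dB


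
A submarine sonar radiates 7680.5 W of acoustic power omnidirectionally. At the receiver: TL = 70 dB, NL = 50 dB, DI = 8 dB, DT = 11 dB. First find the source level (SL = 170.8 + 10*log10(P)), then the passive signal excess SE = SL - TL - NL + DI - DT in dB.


Step 1: SL = 170.8 + 10*log10(7680.5) = 209.65 dB
Step 2: SE = SL - TL - NL + DI - DT = 209.65 - 70 - 50 + 8 - 11 = 86.65

86.65 dB


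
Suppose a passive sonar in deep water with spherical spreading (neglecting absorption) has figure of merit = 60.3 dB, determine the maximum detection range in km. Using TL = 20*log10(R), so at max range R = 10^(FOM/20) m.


1.04 km


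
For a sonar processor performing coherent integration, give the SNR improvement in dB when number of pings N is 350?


25.44 dB


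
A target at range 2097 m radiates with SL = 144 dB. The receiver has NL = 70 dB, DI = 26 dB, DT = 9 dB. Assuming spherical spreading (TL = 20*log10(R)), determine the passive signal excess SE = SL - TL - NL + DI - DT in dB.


Step 1: TL = 20*log10(2097) = 66.43 dB
Step 2: SE = 144 - 66.43 - 70 + 26 - 9 = 24.57

24.57 dB


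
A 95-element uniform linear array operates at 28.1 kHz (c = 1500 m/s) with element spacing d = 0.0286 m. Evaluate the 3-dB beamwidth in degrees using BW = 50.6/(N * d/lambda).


Step 1: lambda = 1500/28100 = 0.05338 m
Step 2: d/lambda = 0.0286/0.05338 = 0.5358
Step 3: BW = 50.6/(N * d/lambda) = 50.6/(95 * 0.5358) = 0.99

0.99 deg


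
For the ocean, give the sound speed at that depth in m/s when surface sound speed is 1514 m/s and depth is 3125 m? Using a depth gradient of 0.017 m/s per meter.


c = 1514 + 0.017 * 3125 = 1567.125

1567.125 m/s


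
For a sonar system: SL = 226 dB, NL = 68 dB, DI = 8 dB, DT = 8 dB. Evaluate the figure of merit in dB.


FOM = SL - NL + DI - DT = 226 - 68 + 8 - 8 = 158

158 dB


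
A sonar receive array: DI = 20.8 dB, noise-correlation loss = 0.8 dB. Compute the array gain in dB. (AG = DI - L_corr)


AG = DI - L_corr = 20.8 - 0.8 = 20.0

20.0 dB


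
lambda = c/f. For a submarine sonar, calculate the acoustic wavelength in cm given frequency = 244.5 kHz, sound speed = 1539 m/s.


0.63 cm


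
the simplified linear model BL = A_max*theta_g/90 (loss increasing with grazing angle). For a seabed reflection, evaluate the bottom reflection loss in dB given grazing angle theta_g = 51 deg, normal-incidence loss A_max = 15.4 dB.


BL = A_max * theta_g / 90 = 15.4 * 51 / 90 = 8.73

8.73 dB


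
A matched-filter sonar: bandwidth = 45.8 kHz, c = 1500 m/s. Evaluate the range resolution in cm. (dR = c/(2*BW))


1.64 cm


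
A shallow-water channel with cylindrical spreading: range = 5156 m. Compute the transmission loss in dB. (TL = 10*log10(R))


TL = 10*log10(5156) = 37.12

37.12 dB


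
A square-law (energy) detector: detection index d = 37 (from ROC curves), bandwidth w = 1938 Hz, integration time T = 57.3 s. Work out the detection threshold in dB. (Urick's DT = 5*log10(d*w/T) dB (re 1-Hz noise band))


15.49 dB


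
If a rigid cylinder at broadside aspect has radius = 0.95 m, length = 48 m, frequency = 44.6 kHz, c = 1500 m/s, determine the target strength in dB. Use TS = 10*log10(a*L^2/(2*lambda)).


lambda = 1500/44600 = 0.03363 m
TS = 10*log10(0.95*48^2/(2*0.03363)) = 45.12

45.12 dB


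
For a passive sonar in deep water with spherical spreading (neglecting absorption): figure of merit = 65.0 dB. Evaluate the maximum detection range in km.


At max range FOM = TL, so 20*log10(R) = 65.0
R = 10^(65.0/20) = 1778.28 m = 1.78 km

1.78 km


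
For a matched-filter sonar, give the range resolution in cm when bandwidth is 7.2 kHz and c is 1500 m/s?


dR = c/(2*BW) = 1500 / (2 * 7.2e3) = 0.1042 m = 10.42 cm

10.42 cm


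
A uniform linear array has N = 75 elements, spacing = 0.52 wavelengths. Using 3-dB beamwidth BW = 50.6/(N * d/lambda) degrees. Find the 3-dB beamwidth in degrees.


1.3 deg


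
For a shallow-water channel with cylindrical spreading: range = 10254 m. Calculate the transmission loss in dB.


TL = 10*log10(10254) = 40.11

40.11 dB


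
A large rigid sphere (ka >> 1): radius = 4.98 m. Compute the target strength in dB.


TS = 10*log10(4.98^2 / 4) = 10*log10(6.2001) = 7.92

7.92 dB


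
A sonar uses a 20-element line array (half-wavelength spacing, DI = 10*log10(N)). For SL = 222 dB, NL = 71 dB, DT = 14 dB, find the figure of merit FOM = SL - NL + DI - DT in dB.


150.01 dB


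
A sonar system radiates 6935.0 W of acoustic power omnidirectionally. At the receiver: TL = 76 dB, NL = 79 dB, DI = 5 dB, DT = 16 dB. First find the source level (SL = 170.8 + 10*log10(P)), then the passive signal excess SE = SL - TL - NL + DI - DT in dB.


Step 1: SL = 170.8 + 10*log10(6935.0) = 209.21 dB
Step 2: SE = SL - TL - NL + DI - DT = 209.21 - 76 - 79 + 5 - 16 = 43.21

43.21 dB


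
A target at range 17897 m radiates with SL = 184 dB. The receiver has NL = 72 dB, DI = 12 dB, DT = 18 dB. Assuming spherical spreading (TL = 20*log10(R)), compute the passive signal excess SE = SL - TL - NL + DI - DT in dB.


20.94 dB


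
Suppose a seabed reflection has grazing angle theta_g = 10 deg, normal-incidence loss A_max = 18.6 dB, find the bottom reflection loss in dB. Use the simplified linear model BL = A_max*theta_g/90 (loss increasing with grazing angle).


2.07 dB


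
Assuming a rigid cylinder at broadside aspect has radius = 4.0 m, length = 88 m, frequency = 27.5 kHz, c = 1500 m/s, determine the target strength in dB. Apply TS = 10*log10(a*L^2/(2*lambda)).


lambda = 1500/27500 = 0.05455 m
TS = 10*log10(4.0*88^2/(2*0.05455)) = 54.53

54.53 dB


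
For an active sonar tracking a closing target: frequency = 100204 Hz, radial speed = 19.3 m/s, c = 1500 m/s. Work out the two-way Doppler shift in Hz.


fd = 2*f*v/c = 2 * 100204 * 19.3 / 1500 = 2578.58

2578.58 Hz


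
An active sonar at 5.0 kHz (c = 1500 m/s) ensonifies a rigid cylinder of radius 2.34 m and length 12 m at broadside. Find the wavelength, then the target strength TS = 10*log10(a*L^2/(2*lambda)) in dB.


Step 1: lambda = c/f = 1500/5000 = 0.3 m
Step 2: TS = 10*log10(a*L^2/(2*lambda)) = 10*log10(2.34*12^2/(2*0.3)) = 27.49

27.49 dB


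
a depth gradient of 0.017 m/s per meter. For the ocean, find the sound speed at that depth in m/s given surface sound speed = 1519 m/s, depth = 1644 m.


c = 1519 + 0.017 * 1644 = 1546.948

1546.948 m/s


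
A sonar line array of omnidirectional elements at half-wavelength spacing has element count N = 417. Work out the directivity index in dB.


26.2 dB


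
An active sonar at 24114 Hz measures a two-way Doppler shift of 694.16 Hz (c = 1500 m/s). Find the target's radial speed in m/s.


From fd = 2*f*v/c, v = c*fd/(2*f) = 1500 * 694.16 / (2*24114) = 21.59

21.59 m/s


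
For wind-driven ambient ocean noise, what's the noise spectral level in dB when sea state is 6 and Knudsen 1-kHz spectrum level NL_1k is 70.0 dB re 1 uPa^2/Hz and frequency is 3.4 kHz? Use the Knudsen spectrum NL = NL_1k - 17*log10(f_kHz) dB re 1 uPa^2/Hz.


NL = NL_1k - 17*log10(f_kHz) = 70.0 - 17*log10(3.4) = 70.0 - (9.04) = 60.96

60.96 dB


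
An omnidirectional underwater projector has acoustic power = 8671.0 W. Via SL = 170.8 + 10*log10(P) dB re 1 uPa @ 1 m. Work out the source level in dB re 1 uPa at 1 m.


210.18 dB


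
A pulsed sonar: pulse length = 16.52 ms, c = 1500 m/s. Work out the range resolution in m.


dR = c*tau/2 = 1500 * 16.52e-3 / 2 = 12.39

12.39 m


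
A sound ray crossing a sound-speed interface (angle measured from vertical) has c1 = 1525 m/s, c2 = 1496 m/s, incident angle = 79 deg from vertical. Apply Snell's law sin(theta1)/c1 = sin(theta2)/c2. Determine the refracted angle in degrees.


74.36 deg


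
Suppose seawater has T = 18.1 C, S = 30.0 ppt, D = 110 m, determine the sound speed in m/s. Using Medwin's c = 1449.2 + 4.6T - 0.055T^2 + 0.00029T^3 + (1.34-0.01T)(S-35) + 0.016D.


1512.13 m/s


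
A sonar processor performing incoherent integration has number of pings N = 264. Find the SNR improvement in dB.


12.11 dB


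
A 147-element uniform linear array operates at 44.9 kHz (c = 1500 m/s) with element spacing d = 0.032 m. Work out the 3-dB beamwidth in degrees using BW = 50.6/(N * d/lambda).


Step 1: lambda = 1500/44900 = 0.03341 m
Step 2: d/lambda = 0.032/0.03341 = 0.9578
Step 3: BW = 50.6/(N * d/lambda) = 50.6/(147 * 0.9578) = 0.36

0.36 deg


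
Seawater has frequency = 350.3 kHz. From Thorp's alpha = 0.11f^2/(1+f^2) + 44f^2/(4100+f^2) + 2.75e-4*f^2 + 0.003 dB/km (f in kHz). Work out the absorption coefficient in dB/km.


f^2 = 122710.09
alpha = 0.11*122710.09/(1+122710.09) + 44*122710.09/(4100+122710.09) + 2.75e-4*122710.09 + 0.003 = 76.436

76.436 dB/km


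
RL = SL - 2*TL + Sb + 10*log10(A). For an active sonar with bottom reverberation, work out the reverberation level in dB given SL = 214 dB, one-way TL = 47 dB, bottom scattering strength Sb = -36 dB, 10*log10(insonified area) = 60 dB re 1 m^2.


RL = SL - 2*TL + Sb + 10*log10(A) = 214 - 2*47 + (-36) + 60 = 144

144 dB


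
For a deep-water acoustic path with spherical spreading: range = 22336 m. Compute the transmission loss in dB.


TL = 20*log10(22336) = 86.98

86.98 dB


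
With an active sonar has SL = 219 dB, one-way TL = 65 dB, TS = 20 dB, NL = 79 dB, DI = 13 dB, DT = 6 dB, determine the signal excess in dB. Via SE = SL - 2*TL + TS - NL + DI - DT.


37 dB


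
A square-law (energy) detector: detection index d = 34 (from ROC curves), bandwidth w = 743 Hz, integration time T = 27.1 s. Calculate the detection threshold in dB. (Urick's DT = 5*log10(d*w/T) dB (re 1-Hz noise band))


DT = 5*log10(d*w/T) = 5*log10(34 * 743 / 27.1) = 5*log10(932.18) = 14.85

14.85 dB


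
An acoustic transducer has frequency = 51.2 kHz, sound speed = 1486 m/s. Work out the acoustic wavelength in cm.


lambda = c/f = 1486 / 51200 = 0.029 m = 2.9 cm

2.9 cm


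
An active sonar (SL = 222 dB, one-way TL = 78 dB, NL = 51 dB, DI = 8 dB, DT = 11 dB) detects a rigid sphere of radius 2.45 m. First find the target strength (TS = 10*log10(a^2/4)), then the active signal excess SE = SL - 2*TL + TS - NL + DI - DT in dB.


Step 1: TS = 10*log10(2.45^2/4) = 1.76 dB
Step 2: SE = SL - 2*TL + TS - NL + DI - DT = 222 - 2*78 + (1.76) - 51 + 8 - 11 = 13.76

13.76 dB


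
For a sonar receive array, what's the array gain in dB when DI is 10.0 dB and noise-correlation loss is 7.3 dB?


AG = DI - L_corr = 10.0 - 7.3 = 2.7

2.7 dB


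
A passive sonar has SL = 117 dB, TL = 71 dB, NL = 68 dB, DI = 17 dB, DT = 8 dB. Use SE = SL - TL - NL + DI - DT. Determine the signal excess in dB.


SE = SL - TL - NL + DI - DT = 117 - 71 - 68 + 17 - 8 = -13

-13 dB


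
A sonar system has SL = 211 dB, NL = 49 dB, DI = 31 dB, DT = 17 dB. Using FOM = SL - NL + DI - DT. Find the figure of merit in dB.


FOM = SL - NL + DI - DT = 211 - 49 + 31 - 17 = 176

176 dB


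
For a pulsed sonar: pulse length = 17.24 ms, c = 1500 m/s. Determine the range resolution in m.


dR = c*tau/2 = 1500 * 17.24e-3 / 2 = 12.93

12.93 m


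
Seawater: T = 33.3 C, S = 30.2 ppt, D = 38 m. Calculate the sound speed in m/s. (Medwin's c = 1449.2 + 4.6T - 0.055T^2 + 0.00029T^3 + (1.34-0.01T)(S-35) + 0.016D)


1547.87 m/s


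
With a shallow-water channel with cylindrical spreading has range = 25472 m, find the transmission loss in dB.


TL = 10*log10(25472) = 44.06

44.06 dB


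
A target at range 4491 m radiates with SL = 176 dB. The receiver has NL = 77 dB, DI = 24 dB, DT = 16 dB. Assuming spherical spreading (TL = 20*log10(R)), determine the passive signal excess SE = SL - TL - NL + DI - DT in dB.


Step 1: TL = 20*log10(4491) = 73.05 dB
Step 2: SE = 176 - 73.05 - 77 + 24 - 16 = 33.95

33.95 dB


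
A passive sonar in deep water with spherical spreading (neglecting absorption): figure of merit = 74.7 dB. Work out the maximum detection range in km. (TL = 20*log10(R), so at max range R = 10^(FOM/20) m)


At max range FOM = TL, so 20*log10(R) = 74.7
R = 10^(74.7/20) = 5432.5 m = 5.43 km

5.43 km


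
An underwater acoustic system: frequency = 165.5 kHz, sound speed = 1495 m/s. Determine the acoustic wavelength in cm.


lambda = c/f = 1495 / 165500 = 0.009 m = 0.9 cm

0.9 cm


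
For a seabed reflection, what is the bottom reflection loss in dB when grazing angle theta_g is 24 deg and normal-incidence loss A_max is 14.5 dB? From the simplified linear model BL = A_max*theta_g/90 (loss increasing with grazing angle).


BL = A_max * theta_g / 90 = 14.5 * 24 / 90 = 3.87

3.87 dB


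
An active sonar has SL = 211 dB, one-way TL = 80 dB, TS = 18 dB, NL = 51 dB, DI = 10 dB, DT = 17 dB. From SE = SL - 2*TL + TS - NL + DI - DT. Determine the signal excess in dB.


SE = SL - 2*TL + TS - NL + DI - DT = 211 - 2*80 + (18) - 51 + 10 - 17 = 11

11 dB


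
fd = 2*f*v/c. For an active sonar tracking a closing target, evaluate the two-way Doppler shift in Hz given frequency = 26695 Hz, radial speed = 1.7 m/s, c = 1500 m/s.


fd = 2*f*v/c = 2 * 26695 * 1.7 / 1500 = 60.51

60.51 Hz


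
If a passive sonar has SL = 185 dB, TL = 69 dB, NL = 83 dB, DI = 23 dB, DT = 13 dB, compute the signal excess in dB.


43 dB


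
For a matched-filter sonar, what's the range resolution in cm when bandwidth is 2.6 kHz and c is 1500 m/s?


28.85 cm


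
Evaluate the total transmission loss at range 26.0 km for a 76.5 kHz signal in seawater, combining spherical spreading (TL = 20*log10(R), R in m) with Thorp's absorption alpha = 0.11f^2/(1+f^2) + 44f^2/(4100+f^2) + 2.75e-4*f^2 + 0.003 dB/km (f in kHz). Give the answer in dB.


Step 1 (Thorp): alpha = 0.11*5852.25/(1+5852.25) + 44*5852.25/(4100+5852.25) + 2.75e-4*5852.25 + 0.003 = 27.5958 dB/km
Step 2: TL_spread = 20*log10(26000) = 88.3 dB
Step 3: TL_abs = alpha*R = 27.5958 * 26.0 = 717.49 dB
Step 4: TL_total = 88.3 + 717.49 = 805.79

805.79 dB


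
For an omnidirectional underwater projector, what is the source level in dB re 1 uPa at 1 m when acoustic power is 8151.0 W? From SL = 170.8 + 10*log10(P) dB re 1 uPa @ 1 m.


SL = 170.8 + 10*log10(8151.0) = 170.8 + 39.11 = 209.91

209.91 dB


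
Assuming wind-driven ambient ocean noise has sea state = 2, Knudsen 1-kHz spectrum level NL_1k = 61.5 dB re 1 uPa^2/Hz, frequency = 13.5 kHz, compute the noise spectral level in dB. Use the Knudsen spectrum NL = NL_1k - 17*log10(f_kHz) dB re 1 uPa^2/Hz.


NL = NL_1k - 17*log10(f_kHz) = 61.5 - 17*log10(13.5) = 61.5 - (19.22) = 42.28

42.28 dB


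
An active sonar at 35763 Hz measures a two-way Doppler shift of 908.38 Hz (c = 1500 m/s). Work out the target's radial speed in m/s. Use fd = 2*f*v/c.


From fd = 2*f*v/c, v = c*fd/(2*f) = 1500 * 908.38 / (2*35763) = 19.05

19.05 m/s


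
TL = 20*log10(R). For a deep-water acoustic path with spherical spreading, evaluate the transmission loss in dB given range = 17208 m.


TL = 20*log10(17208) = 84.71

84.71 dB


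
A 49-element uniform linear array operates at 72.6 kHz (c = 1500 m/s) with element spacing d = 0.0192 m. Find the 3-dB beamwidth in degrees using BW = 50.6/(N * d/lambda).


1.11 deg


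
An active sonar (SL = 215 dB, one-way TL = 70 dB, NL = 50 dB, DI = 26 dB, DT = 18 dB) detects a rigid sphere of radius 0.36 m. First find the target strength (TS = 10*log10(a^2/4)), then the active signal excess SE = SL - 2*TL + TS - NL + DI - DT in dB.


Step 1: TS = 10*log10(0.36^2/4) = -14.89 dB
Step 2: SE = SL - 2*TL + TS - NL + DI - DT = 215 - 2*70 + (-14.89) - 50 + 26 - 18 = 18.11

18.11 dB


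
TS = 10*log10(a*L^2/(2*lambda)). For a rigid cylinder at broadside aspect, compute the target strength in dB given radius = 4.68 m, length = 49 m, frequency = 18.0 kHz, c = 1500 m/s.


lambda = 1500/18000 = 0.08333 m
TS = 10*log10(4.68*49^2/(2*0.08333)) = 48.29

48.29 dB


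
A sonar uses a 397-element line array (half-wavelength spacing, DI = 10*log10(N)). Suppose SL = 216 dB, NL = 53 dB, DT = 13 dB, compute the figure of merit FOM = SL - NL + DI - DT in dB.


175.99 dB


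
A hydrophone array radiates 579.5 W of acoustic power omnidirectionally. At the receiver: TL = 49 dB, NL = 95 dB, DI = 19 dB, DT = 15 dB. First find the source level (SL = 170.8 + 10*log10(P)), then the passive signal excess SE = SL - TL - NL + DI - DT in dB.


Step 1: SL = 170.8 + 10*log10(579.5) = 198.43 dB
Step 2: SE = SL - TL - NL + DI - DT = 198.43 - 49 - 95 + 19 - 15 = 58.43

58.43 dB


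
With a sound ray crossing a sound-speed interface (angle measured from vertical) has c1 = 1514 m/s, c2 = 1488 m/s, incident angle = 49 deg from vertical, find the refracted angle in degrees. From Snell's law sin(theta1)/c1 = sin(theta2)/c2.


sin(theta2) = (c2/c1)*sin(theta1) = (1488/1514)*sin(49 deg) = 0.74175
theta2 = arcsin(0.74175) = 47.88

47.88 deg


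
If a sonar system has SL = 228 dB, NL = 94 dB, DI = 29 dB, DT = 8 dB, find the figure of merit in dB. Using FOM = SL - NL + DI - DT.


FOM = SL - NL + DI - DT = 228 - 94 + 29 - 8 = 155

155 dB


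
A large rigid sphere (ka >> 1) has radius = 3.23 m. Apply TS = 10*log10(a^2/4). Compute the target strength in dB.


TS = 10*log10(3.23^2 / 4) = 10*log10(2.608225) = 4.16

4.16 dB


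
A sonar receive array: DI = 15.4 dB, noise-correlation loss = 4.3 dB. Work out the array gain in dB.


AG = DI - L_corr = 15.4 - 4.3 = 11.1

11.1 dB


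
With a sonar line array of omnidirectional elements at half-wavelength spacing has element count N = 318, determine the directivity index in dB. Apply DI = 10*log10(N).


DI = 10*log10(318) = 25.02

25.02 dB


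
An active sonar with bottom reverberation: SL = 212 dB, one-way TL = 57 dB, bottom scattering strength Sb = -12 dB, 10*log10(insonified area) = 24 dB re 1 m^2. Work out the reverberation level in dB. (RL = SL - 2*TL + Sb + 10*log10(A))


RL = SL - 2*TL + Sb + 10*log10(A) = 212 - 2*57 + (-12) + 24 = 110

110 dB


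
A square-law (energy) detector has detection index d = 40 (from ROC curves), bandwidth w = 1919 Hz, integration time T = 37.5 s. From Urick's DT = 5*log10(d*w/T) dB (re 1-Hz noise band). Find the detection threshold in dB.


DT = 5*log10(d*w/T) = 5*log10(40 * 1919 / 37.5) = 5*log10(2046.93) = 16.56

16.56 dB


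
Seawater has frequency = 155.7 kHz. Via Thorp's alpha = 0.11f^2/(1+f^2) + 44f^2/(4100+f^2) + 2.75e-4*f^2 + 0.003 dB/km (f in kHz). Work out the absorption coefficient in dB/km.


44.415 dB/km


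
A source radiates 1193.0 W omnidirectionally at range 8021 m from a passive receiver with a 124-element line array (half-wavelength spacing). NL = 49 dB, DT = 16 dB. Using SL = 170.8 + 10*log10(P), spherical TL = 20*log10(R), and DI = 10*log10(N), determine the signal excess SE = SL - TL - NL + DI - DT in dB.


Step 1: SL = 170.8 + 10*log10(1193.0) = 201.57 dB
Step 2: TL = 20*log10(8021) = 78.08 dB
Step 3: DI = 10*log10(124) = 20.93 dB
Step 4: SE = SL - TL - NL + DI - DT = 201.57 - 78.08 - 49 + 20.93 - 16 = 79.42

79.42 dB


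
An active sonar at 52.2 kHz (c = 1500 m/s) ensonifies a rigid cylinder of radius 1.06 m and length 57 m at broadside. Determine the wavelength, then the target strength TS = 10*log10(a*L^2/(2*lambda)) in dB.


Step 1: lambda = c/f = 1500/52200 = 0.02874 m
Step 2: TS = 10*log10(a*L^2/(2*lambda)) = 10*log10(1.06*57^2/(2*0.02874)) = 47.78

47.78 dB


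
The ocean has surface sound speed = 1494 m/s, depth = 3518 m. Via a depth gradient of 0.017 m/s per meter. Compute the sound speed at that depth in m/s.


1553.806 m/s


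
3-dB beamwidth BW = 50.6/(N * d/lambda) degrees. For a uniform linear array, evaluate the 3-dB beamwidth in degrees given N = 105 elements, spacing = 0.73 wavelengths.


BW = 50.6 / (105 * 0.73) = 50.6 / 76.65 = 0.66

0.66 deg


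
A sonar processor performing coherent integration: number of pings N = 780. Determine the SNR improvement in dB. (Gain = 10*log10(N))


28.92 dB


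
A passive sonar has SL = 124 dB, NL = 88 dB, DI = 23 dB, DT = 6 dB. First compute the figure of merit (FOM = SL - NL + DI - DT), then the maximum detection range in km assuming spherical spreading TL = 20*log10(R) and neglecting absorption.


Step 1: FOM = SL - NL + DI - DT = 124 - 88 + 23 - 6 = 53 dB
Step 2: at max range FOM = TL = 20*log10(R), so R = 10^(53/20) = 446.68 m = 0.45 km

0.45 km


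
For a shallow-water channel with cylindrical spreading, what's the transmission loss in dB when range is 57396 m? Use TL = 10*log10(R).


47.59 dB


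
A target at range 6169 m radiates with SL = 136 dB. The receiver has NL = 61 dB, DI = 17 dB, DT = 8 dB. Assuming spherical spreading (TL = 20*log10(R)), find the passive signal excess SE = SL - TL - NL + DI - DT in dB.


Step 1: TL = 20*log10(6169) = 75.8 dB
Step 2: SE = 136 - 75.8 - 61 + 17 - 8 = 8.2

8.2 dB


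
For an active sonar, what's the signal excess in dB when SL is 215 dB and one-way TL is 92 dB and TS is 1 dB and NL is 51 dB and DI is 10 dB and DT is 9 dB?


-18 dB


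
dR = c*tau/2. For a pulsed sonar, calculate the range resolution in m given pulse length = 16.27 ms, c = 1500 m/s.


dR = c*tau/2 = 1500 * 16.27e-3 / 2 = 12.2025

12.2025 m


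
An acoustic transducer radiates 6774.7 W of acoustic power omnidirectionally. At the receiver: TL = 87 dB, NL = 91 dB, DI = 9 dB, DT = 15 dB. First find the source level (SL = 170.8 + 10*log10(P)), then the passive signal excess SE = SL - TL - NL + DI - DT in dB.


Step 1: SL = 170.8 + 10*log10(6774.7) = 209.11 dB
Step 2: SE = SL - TL - NL + DI - DT = 209.11 - 87 - 91 + 9 - 15 = 25.11

25.11 dB


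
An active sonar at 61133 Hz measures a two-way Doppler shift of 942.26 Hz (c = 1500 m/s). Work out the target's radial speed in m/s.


From fd = 2*f*v/c, v = c*fd/(2*f) = 1500 * 942.26 / (2*61133) = 11.56

11.56 m/s


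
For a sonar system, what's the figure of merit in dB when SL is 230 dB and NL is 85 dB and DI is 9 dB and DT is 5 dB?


FOM = SL - NL + DI - DT = 230 - 85 + 9 - 5 = 149

149 dB


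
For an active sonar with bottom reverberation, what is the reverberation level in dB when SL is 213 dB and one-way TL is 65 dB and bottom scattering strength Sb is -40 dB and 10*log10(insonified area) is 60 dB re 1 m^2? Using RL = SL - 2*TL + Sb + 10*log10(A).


RL = SL - 2*TL + Sb + 10*log10(A) = 213 - 2*65 + (-40) + 60 = 103

103 dB


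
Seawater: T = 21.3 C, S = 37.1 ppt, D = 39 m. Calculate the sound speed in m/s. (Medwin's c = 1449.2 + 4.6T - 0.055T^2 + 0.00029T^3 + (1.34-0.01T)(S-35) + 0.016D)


1528.02 m/s


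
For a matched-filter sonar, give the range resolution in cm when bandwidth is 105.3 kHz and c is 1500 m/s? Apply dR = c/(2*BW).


0.71 cm


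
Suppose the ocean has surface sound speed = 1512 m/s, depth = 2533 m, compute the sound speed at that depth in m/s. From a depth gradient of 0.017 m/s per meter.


c = 1512 + 0.017 * 2533 = 1555.061

1555.061 m/s


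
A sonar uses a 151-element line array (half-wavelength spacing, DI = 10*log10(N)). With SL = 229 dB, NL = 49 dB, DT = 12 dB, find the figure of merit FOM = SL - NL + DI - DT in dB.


Step 1: DI = 10*log10(151) = 21.79 dB
Step 2: FOM = SL - NL + DI - DT = 229 - 49 + 21.79 - 12 = 189.79

189.79 dB


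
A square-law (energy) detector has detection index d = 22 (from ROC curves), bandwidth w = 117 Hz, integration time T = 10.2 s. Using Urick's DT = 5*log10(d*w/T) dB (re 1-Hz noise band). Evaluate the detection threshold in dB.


DT = 5*log10(d*w/T) = 5*log10(22 * 117 / 10.2) = 5*log10(252.35) = 12.01

12.01 dB


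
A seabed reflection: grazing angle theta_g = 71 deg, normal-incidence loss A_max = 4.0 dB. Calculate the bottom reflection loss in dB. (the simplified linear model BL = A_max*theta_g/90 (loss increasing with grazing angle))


BL = A_max * theta_g / 90 = 4.0 * 71 / 90 = 3.16

3.16 dB


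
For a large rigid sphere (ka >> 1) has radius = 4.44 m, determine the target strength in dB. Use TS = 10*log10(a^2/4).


TS = 10*log10(4.44^2 / 4) = 10*log10(4.9284) = 6.93

6.93 dB


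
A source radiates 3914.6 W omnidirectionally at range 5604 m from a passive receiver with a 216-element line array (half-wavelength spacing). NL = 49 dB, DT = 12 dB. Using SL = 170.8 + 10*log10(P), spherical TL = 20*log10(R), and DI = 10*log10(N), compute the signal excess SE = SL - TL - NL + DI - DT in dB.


94.1 dB


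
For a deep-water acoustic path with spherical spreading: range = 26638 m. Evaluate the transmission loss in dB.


TL = 20*log10(26638) = 88.51

88.51 dB


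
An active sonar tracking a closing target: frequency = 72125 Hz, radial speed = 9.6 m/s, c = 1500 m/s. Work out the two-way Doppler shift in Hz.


fd = 2*f*v/c = 2 * 72125 * 9.6 / 1500 = 923.2

923.2 Hz


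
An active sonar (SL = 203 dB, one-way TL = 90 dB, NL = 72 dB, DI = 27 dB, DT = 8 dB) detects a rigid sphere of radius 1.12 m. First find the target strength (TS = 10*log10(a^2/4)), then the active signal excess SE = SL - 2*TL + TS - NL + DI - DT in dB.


Step 1: TS = 10*log10(1.12^2/4) = -5.04 dB
Step 2: SE = SL - 2*TL + TS - NL + DI - DT = 203 - 2*90 + (-5.04) - 72 + 27 - 8 = -35.04

-35.04 dB


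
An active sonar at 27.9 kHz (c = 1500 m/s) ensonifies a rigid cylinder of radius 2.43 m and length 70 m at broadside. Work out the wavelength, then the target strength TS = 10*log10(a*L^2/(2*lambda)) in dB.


Step 1: lambda = c/f = 1500/27900 = 0.05376 m
Step 2: TS = 10*log10(a*L^2/(2*lambda)) = 10*log10(2.43*70^2/(2*0.05376)) = 50.44

50.44 dB


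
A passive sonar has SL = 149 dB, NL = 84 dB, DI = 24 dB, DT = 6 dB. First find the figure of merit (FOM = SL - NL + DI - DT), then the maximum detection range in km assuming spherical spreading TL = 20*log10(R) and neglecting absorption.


Step 1: FOM = SL - NL + DI - DT = 149 - 84 + 24 - 6 = 83 dB
Step 2: at max range FOM = TL = 20*log10(R), so R = 10^(83/20) = 14125.38 m = 14.13 km

14.13 km


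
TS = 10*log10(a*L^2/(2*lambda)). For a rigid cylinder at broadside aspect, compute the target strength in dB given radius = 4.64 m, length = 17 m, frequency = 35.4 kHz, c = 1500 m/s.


lambda = 1500/35400 = 0.04237 m
TS = 10*log10(4.64*17^2/(2*0.04237)) = 41.99

41.99 dB


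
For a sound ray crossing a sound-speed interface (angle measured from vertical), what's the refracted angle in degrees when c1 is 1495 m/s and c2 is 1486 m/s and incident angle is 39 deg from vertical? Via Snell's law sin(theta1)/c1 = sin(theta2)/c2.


sin(theta2) = (c2/c1)*sin(theta1) = (1486/1495)*sin(39 deg) = 0.62553
theta2 = arcsin(0.62553) = 38.72

38.72 deg


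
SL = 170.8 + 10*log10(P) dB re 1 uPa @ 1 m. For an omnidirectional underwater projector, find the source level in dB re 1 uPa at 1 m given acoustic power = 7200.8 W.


SL = 170.8 + 10*log10(7200.8) = 170.8 + 38.57 = 209.37

209.37 dB


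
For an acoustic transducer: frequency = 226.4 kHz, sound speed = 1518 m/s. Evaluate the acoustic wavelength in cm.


lambda = c/f = 1518 / 226400 = 0.0067 m = 0.67 cm

0.67 cm


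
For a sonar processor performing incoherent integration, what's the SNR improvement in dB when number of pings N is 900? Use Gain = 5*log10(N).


14.77 dB


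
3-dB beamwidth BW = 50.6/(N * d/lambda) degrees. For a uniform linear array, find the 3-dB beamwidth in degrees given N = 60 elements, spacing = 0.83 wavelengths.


1.02 deg


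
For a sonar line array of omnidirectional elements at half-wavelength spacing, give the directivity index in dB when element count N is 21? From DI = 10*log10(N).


13.22 dB


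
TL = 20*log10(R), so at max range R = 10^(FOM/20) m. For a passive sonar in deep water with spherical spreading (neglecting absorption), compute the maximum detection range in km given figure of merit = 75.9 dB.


At max range FOM = TL, so 20*log10(R) = 75.9
R = 10^(75.9/20) = 6237.35 m = 6.24 km

6.24 km


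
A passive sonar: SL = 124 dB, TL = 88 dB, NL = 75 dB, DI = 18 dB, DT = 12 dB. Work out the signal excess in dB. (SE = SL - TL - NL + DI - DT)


SE = SL - TL - NL + DI - DT = 124 - 88 - 75 + 18 - 12 = -33

-33 dB


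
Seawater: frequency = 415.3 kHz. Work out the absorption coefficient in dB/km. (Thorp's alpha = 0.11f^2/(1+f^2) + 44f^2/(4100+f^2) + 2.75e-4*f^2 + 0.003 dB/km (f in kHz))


f^2 = 172474.09
alpha = 0.11*172474.09/(1+172474.09) + 44*172474.09/(4100+172474.09) + 2.75e-4*172474.09 + 0.003 = 90.522

90.522 dB/km


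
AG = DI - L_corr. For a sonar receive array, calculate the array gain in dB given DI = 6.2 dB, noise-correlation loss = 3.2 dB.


AG = DI - L_corr = 6.2 - 3.2 = 3.0

3.0 dB


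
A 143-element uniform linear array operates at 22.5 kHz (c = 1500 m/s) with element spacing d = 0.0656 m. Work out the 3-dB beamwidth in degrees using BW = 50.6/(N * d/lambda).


Step 1: lambda = 1500/22500 = 0.06667 m
Step 2: d/lambda = 0.0656/0.06667 = 0.984
Step 3: BW = 50.6/(N * d/lambda) = 50.6/(143 * 0.984) = 0.36

0.36 deg


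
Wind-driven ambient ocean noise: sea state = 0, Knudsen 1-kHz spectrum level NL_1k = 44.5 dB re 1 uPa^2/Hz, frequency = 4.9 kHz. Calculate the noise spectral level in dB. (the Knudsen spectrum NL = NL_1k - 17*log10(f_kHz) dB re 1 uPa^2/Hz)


32.77 dB


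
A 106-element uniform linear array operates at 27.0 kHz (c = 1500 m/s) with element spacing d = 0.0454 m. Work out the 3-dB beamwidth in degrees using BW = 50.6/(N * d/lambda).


Step 1: lambda = 1500/27000 = 0.05556 m
Step 2: d/lambda = 0.0454/0.05556 = 0.8171
Step 3: BW = 50.6/(N * d/lambda) = 50.6/(106 * 0.8171) = 0.58

0.58 deg


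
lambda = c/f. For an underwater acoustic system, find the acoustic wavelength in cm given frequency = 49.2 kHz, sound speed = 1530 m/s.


lambda = c/f = 1530 / 49200 = 0.0311 m = 3.11 cm

3.11 cm


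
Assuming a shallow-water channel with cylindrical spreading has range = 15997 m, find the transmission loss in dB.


42.04 dB


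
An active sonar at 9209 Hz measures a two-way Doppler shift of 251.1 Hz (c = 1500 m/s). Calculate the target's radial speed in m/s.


20.45 m/s


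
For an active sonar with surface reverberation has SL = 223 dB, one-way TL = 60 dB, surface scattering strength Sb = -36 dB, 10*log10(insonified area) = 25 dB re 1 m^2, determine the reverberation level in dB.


RL = SL - 2*TL + Sb + 10*log10(A) = 223 - 2*60 + (-36) + 25 = 92

92 dB


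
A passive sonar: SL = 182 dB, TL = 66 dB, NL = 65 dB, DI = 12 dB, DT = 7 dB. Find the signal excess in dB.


56 dB


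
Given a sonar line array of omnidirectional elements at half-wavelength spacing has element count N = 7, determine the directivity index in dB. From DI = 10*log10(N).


DI = 10*log10(7) = 8.45

8.45 dB


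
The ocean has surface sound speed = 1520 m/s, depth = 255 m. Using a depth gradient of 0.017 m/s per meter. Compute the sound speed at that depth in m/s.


c = 1520 + 0.017 * 255 = 1524.335

1524.335 m/s


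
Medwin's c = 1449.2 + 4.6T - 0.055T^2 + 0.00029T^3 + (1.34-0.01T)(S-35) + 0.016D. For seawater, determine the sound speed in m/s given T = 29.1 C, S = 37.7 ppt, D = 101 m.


c = 1449.2 + 4.6*29.1 - 0.055*29.1^2 + 0.00029*29.1^3 + (1.34 - 0.01*29.1)*(37.7 - 35) + 0.016*101 = 1548.08

1548.08 m/s


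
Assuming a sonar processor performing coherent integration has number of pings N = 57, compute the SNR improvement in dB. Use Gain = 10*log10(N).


Gain = 10*log10(57) = 17.56

17.56 dB


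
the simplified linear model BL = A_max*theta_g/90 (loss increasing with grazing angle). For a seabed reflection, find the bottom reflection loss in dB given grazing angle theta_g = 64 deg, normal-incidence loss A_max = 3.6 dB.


2.56 dB


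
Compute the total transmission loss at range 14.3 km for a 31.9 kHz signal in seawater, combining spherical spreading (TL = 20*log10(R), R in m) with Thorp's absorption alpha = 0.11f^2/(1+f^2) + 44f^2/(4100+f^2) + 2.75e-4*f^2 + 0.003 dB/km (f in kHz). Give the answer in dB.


213.84 dB


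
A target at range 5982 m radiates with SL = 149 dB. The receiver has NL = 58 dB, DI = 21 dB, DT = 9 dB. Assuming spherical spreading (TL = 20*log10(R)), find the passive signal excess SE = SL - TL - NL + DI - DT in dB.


27.46 dB


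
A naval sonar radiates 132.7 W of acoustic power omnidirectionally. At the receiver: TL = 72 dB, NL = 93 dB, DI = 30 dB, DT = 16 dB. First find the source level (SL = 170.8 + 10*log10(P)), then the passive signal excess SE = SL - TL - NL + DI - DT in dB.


Step 1: SL = 170.8 + 10*log10(132.7) = 192.03 dB
Step 2: SE = SL - TL - NL + DI - DT = 192.03 - 72 - 93 + 30 - 16 = 41.03

41.03 dB


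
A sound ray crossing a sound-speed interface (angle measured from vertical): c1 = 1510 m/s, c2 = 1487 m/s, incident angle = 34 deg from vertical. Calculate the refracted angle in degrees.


sin(theta2) = (c2/c1)*sin(theta1) = (1487/1510)*sin(34 deg) = 0.55068
theta2 = arcsin(0.55068) = 33.41

33.41 deg


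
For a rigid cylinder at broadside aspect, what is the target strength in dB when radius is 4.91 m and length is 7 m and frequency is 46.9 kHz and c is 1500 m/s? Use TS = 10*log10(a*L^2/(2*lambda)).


lambda = 1500/46900 = 0.03198 m
TS = 10*log10(4.91*7^2/(2*0.03198)) = 35.75

35.75 dB


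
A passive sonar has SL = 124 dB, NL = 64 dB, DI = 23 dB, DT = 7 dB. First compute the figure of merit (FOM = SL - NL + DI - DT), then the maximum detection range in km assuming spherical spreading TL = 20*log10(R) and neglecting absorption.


Step 1: FOM = SL - NL + DI - DT = 124 - 64 + 23 - 7 = 76 dB
Step 2: at max range FOM = TL = 20*log10(R), so R = 10^(76/20) = 6309.57 m = 6.31 km

6.31 km


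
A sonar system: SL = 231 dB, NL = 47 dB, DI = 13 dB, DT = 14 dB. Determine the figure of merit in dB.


183 dB


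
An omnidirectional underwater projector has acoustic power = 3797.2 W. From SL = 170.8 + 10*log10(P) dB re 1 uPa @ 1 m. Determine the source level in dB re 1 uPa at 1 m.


SL = 170.8 + 10*log10(3797.2) = 170.8 + 35.79 = 206.59

206.59 dB


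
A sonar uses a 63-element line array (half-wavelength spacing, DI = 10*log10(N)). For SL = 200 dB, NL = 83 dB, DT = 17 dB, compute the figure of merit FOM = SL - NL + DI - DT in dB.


Step 1: DI = 10*log10(63) = 17.99 dB
Step 2: FOM = SL - NL + DI - DT = 200 - 83 + 17.99 - 17 = 117.99

117.99 dB


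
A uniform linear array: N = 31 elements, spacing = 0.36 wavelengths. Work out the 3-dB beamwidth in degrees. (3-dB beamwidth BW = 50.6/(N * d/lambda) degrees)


BW = 50.6 / (31 * 0.36) = 50.6 / 11.16 = 4.53

4.53 deg


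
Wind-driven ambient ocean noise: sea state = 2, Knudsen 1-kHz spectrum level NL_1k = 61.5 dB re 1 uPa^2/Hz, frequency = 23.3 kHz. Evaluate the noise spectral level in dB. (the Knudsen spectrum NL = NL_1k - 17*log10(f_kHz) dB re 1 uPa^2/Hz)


NL = NL_1k - 17*log10(f_kHz) = 61.5 - 17*log10(23.3) = 61.5 - (23.25) = 38.25

38.25 dB


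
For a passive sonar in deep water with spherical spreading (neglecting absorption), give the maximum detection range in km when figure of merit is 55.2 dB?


At max range FOM = TL, so 20*log10(R) = 55.2
R = 10^(55.2/20) = 575.44 m = 0.58 km

0.58 km


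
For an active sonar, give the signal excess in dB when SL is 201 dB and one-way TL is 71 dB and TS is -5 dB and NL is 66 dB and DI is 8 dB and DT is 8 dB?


SE = SL - 2*TL + TS - NL + DI - DT = 201 - 2*71 + (-5) - 66 + 8 - 8 = -12

-12 dB


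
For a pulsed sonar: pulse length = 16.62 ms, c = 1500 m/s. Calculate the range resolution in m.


dR = c*tau/2 = 1500 * 16.62e-3 / 2 = 12.465

12.465 m


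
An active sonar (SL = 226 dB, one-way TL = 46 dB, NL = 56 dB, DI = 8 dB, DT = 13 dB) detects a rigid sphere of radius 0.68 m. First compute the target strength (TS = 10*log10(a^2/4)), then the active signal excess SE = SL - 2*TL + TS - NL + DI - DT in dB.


Step 1: TS = 10*log10(0.68^2/4) = -9.37 dB
Step 2: SE = SL - 2*TL + TS - NL + DI - DT = 226 - 2*46 + (-9.37) - 56 + 8 - 13 = 63.63

63.63 dB


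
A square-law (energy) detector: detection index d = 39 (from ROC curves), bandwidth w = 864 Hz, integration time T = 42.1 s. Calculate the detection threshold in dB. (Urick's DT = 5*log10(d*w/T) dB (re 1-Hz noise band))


DT = 5*log10(d*w/T) = 5*log10(39 * 864 / 42.1) = 5*log10(800.38) = 14.52

14.52 dB
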